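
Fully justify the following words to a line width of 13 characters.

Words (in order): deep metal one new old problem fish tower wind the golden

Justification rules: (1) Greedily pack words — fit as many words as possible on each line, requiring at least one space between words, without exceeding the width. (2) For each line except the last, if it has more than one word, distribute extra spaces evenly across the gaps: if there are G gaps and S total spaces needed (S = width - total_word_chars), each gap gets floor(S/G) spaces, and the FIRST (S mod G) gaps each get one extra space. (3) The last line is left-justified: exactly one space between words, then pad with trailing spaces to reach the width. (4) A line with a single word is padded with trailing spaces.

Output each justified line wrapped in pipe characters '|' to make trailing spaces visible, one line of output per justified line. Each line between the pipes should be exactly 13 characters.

Line 1: ['deep', 'metal'] (min_width=10, slack=3)
Line 2: ['one', 'new', 'old'] (min_width=11, slack=2)
Line 3: ['problem', 'fish'] (min_width=12, slack=1)
Line 4: ['tower', 'wind'] (min_width=10, slack=3)
Line 5: ['the', 'golden'] (min_width=10, slack=3)

Answer: |deep    metal|
|one  new  old|
|problem  fish|
|tower    wind|
|the golden   |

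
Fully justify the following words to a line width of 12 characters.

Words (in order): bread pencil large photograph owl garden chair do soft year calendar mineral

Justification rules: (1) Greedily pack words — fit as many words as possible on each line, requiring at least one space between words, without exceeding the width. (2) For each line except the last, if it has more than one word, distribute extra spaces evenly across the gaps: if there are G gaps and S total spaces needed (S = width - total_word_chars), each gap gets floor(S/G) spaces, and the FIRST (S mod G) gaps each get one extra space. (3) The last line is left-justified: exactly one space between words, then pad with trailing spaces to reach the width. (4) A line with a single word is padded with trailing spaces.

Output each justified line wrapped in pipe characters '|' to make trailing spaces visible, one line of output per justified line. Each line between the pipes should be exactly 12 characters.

Line 1: ['bread', 'pencil'] (min_width=12, slack=0)
Line 2: ['large'] (min_width=5, slack=7)
Line 3: ['photograph'] (min_width=10, slack=2)
Line 4: ['owl', 'garden'] (min_width=10, slack=2)
Line 5: ['chair', 'do'] (min_width=8, slack=4)
Line 6: ['soft', 'year'] (min_width=9, slack=3)
Line 7: ['calendar'] (min_width=8, slack=4)
Line 8: ['mineral'] (min_width=7, slack=5)

Answer: |bread pencil|
|large       |
|photograph  |
|owl   garden|
|chair     do|
|soft    year|
|calendar    |
|mineral     |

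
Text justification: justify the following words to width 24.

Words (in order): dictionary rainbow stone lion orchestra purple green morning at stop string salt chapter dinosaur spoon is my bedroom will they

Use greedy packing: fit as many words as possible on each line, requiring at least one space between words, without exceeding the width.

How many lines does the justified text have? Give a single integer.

Line 1: ['dictionary', 'rainbow', 'stone'] (min_width=24, slack=0)
Line 2: ['lion', 'orchestra', 'purple'] (min_width=21, slack=3)
Line 3: ['green', 'morning', 'at', 'stop'] (min_width=21, slack=3)
Line 4: ['string', 'salt', 'chapter'] (min_width=19, slack=5)
Line 5: ['dinosaur', 'spoon', 'is', 'my'] (min_width=20, slack=4)
Line 6: ['bedroom', 'will', 'they'] (min_width=17, slack=7)
Total lines: 6

Answer: 6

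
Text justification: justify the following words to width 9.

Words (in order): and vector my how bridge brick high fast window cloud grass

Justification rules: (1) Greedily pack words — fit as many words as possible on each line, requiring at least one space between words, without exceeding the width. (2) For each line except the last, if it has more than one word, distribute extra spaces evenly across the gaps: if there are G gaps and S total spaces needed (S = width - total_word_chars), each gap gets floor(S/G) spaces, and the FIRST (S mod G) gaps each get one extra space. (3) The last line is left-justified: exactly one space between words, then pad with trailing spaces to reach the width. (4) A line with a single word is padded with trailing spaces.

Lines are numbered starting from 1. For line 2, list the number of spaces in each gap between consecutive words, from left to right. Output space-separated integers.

Answer: 1

Derivation:
Line 1: ['and'] (min_width=3, slack=6)
Line 2: ['vector', 'my'] (min_width=9, slack=0)
Line 3: ['how'] (min_width=3, slack=6)
Line 4: ['bridge'] (min_width=6, slack=3)
Line 5: ['brick'] (min_width=5, slack=4)
Line 6: ['high', 'fast'] (min_width=9, slack=0)
Line 7: ['window'] (min_width=6, slack=3)
Line 8: ['cloud'] (min_width=5, slack=4)
Line 9: ['grass'] (min_width=5, slack=4)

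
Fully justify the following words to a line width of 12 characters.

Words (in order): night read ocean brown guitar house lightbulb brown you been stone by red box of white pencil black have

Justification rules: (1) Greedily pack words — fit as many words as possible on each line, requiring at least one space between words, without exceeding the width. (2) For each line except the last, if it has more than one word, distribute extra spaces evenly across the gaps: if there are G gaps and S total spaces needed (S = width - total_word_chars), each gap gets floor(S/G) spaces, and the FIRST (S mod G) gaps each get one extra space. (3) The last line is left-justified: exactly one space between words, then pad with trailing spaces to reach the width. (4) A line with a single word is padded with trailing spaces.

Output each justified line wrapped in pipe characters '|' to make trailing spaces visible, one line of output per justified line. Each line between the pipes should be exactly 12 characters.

Line 1: ['night', 'read'] (min_width=10, slack=2)
Line 2: ['ocean', 'brown'] (min_width=11, slack=1)
Line 3: ['guitar', 'house'] (min_width=12, slack=0)
Line 4: ['lightbulb'] (min_width=9, slack=3)
Line 5: ['brown', 'you'] (min_width=9, slack=3)
Line 6: ['been', 'stone'] (min_width=10, slack=2)
Line 7: ['by', 'red', 'box'] (min_width=10, slack=2)
Line 8: ['of', 'white'] (min_width=8, slack=4)
Line 9: ['pencil', 'black'] (min_width=12, slack=0)
Line 10: ['have'] (min_width=4, slack=8)

Answer: |night   read|
|ocean  brown|
|guitar house|
|lightbulb   |
|brown    you|
|been   stone|
|by  red  box|
|of     white|
|pencil black|
|have        |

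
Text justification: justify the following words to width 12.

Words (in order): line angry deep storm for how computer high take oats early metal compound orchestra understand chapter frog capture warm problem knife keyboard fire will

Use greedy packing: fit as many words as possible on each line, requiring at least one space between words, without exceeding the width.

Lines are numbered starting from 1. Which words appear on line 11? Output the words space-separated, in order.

Answer: chapter frog

Derivation:
Line 1: ['line', 'angry'] (min_width=10, slack=2)
Line 2: ['deep', 'storm'] (min_width=10, slack=2)
Line 3: ['for', 'how'] (min_width=7, slack=5)
Line 4: ['computer'] (min_width=8, slack=4)
Line 5: ['high', 'take'] (min_width=9, slack=3)
Line 6: ['oats', 'early'] (min_width=10, slack=2)
Line 7: ['metal'] (min_width=5, slack=7)
Line 8: ['compound'] (min_width=8, slack=4)
Line 9: ['orchestra'] (min_width=9, slack=3)
Line 10: ['understand'] (min_width=10, slack=2)
Line 11: ['chapter', 'frog'] (min_width=12, slack=0)
Line 12: ['capture', 'warm'] (min_width=12, slack=0)
Line 13: ['problem'] (min_width=7, slack=5)
Line 14: ['knife'] (min_width=5, slack=7)
Line 15: ['keyboard'] (min_width=8, slack=4)
Line 16: ['fire', 'will'] (min_width=9, slack=3)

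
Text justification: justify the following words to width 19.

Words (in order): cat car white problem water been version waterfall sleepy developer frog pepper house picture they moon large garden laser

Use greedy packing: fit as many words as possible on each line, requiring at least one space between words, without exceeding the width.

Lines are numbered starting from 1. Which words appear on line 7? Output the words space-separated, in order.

Line 1: ['cat', 'car', 'white'] (min_width=13, slack=6)
Line 2: ['problem', 'water', 'been'] (min_width=18, slack=1)
Line 3: ['version', 'waterfall'] (min_width=17, slack=2)
Line 4: ['sleepy', 'developer'] (min_width=16, slack=3)
Line 5: ['frog', 'pepper', 'house'] (min_width=17, slack=2)
Line 6: ['picture', 'they', 'moon'] (min_width=17, slack=2)
Line 7: ['large', 'garden', 'laser'] (min_width=18, slack=1)

Answer: large garden laser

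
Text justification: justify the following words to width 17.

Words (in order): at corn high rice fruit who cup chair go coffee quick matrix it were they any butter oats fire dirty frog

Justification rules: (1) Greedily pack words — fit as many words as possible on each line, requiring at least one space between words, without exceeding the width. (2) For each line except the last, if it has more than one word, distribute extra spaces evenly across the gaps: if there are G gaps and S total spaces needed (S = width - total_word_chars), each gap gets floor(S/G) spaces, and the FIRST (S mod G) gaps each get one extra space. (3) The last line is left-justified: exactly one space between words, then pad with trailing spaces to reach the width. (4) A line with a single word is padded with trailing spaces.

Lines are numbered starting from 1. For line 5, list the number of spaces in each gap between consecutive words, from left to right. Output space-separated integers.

Answer: 3 3

Derivation:
Line 1: ['at', 'corn', 'high', 'rice'] (min_width=17, slack=0)
Line 2: ['fruit', 'who', 'cup'] (min_width=13, slack=4)
Line 3: ['chair', 'go', 'coffee'] (min_width=15, slack=2)
Line 4: ['quick', 'matrix', 'it'] (min_width=15, slack=2)
Line 5: ['were', 'they', 'any'] (min_width=13, slack=4)
Line 6: ['butter', 'oats', 'fire'] (min_width=16, slack=1)
Line 7: ['dirty', 'frog'] (min_width=10, slack=7)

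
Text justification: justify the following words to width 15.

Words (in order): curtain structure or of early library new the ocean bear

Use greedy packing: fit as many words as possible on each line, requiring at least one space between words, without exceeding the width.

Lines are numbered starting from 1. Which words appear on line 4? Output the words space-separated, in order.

Line 1: ['curtain'] (min_width=7, slack=8)
Line 2: ['structure', 'or', 'of'] (min_width=15, slack=0)
Line 3: ['early', 'library'] (min_width=13, slack=2)
Line 4: ['new', 'the', 'ocean'] (min_width=13, slack=2)
Line 5: ['bear'] (min_width=4, slack=11)

Answer: new the ocean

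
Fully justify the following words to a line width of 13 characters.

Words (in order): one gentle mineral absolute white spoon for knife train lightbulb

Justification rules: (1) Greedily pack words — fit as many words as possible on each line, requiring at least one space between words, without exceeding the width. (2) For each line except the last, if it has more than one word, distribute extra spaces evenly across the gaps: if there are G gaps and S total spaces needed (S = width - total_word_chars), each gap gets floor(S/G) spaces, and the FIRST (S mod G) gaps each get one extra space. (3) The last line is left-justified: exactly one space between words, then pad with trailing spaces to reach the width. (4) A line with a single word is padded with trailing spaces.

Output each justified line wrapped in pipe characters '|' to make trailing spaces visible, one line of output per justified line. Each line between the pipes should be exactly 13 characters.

Answer: |one    gentle|
|mineral      |
|absolute     |
|white   spoon|
|for     knife|
|train        |
|lightbulb    |

Derivation:
Line 1: ['one', 'gentle'] (min_width=10, slack=3)
Line 2: ['mineral'] (min_width=7, slack=6)
Line 3: ['absolute'] (min_width=8, slack=5)
Line 4: ['white', 'spoon'] (min_width=11, slack=2)
Line 5: ['for', 'knife'] (min_width=9, slack=4)
Line 6: ['train'] (min_width=5, slack=8)
Line 7: ['lightbulb'] (min_width=9, slack=4)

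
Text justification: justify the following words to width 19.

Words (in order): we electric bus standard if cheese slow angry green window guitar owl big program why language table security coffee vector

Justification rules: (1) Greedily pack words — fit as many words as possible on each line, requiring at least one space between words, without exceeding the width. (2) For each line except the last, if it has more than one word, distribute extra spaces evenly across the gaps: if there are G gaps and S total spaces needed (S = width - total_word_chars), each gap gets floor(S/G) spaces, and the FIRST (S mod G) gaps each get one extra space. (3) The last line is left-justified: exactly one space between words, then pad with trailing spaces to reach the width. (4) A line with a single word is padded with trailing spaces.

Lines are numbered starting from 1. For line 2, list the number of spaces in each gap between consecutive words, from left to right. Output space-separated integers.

Line 1: ['we', 'electric', 'bus'] (min_width=15, slack=4)
Line 2: ['standard', 'if', 'cheese'] (min_width=18, slack=1)
Line 3: ['slow', 'angry', 'green'] (min_width=16, slack=3)
Line 4: ['window', 'guitar', 'owl'] (min_width=17, slack=2)
Line 5: ['big', 'program', 'why'] (min_width=15, slack=4)
Line 6: ['language', 'table'] (min_width=14, slack=5)
Line 7: ['security', 'coffee'] (min_width=15, slack=4)
Line 8: ['vector'] (min_width=6, slack=13)

Answer: 2 1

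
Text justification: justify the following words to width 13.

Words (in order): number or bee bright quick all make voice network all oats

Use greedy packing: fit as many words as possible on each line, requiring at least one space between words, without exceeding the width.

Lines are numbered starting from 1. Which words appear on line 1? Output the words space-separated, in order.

Answer: number or bee

Derivation:
Line 1: ['number', 'or', 'bee'] (min_width=13, slack=0)
Line 2: ['bright', 'quick'] (min_width=12, slack=1)
Line 3: ['all', 'make'] (min_width=8, slack=5)
Line 4: ['voice', 'network'] (min_width=13, slack=0)
Line 5: ['all', 'oats'] (min_width=8, slack=5)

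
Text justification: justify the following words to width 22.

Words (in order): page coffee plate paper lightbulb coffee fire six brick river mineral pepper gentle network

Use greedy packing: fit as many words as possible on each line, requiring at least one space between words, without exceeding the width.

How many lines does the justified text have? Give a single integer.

Line 1: ['page', 'coffee', 'plate'] (min_width=17, slack=5)
Line 2: ['paper', 'lightbulb', 'coffee'] (min_width=22, slack=0)
Line 3: ['fire', 'six', 'brick', 'river'] (min_width=20, slack=2)
Line 4: ['mineral', 'pepper', 'gentle'] (min_width=21, slack=1)
Line 5: ['network'] (min_width=7, slack=15)
Total lines: 5

Answer: 5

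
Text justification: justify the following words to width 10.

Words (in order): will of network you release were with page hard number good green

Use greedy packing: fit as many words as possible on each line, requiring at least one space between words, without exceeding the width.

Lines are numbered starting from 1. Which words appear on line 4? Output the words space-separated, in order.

Line 1: ['will', 'of'] (min_width=7, slack=3)
Line 2: ['network'] (min_width=7, slack=3)
Line 3: ['you'] (min_width=3, slack=7)
Line 4: ['release'] (min_width=7, slack=3)
Line 5: ['were', 'with'] (min_width=9, slack=1)
Line 6: ['page', 'hard'] (min_width=9, slack=1)
Line 7: ['number'] (min_width=6, slack=4)
Line 8: ['good', 'green'] (min_width=10, slack=0)

Answer: release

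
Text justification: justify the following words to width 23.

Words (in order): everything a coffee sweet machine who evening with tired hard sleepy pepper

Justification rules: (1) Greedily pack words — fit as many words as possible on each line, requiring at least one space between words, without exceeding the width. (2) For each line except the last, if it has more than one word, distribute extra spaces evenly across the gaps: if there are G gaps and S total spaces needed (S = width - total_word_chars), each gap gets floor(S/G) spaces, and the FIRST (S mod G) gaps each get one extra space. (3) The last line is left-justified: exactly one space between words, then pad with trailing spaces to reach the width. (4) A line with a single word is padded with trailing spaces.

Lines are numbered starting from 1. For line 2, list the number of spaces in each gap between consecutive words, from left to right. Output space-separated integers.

Answer: 4 4

Derivation:
Line 1: ['everything', 'a', 'coffee'] (min_width=19, slack=4)
Line 2: ['sweet', 'machine', 'who'] (min_width=17, slack=6)
Line 3: ['evening', 'with', 'tired', 'hard'] (min_width=23, slack=0)
Line 4: ['sleepy', 'pepper'] (min_width=13, slack=10)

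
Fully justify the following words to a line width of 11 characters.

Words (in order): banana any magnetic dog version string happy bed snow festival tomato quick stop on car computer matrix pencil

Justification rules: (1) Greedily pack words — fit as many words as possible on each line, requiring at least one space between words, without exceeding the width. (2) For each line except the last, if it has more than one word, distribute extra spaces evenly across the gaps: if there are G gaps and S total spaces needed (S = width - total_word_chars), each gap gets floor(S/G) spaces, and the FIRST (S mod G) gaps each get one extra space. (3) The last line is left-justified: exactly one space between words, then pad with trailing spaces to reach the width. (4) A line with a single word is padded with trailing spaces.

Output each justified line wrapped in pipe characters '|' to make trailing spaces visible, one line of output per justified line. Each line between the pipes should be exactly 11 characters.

Line 1: ['banana', 'any'] (min_width=10, slack=1)
Line 2: ['magnetic'] (min_width=8, slack=3)
Line 3: ['dog', 'version'] (min_width=11, slack=0)
Line 4: ['string'] (min_width=6, slack=5)
Line 5: ['happy', 'bed'] (min_width=9, slack=2)
Line 6: ['snow'] (min_width=4, slack=7)
Line 7: ['festival'] (min_width=8, slack=3)
Line 8: ['tomato'] (min_width=6, slack=5)
Line 9: ['quick', 'stop'] (min_width=10, slack=1)
Line 10: ['on', 'car'] (min_width=6, slack=5)
Line 11: ['computer'] (min_width=8, slack=3)
Line 12: ['matrix'] (min_width=6, slack=5)
Line 13: ['pencil'] (min_width=6, slack=5)

Answer: |banana  any|
|magnetic   |
|dog version|
|string     |
|happy   bed|
|snow       |
|festival   |
|tomato     |
|quick  stop|
|on      car|
|computer   |
|matrix     |
|pencil     |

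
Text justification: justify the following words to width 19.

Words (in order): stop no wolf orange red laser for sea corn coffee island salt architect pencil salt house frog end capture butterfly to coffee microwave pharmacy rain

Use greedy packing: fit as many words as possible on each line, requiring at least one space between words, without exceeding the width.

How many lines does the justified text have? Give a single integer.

Answer: 9

Derivation:
Line 1: ['stop', 'no', 'wolf', 'orange'] (min_width=19, slack=0)
Line 2: ['red', 'laser', 'for', 'sea'] (min_width=17, slack=2)
Line 3: ['corn', 'coffee', 'island'] (min_width=18, slack=1)
Line 4: ['salt', 'architect'] (min_width=14, slack=5)
Line 5: ['pencil', 'salt', 'house'] (min_width=17, slack=2)
Line 6: ['frog', 'end', 'capture'] (min_width=16, slack=3)
Line 7: ['butterfly', 'to', 'coffee'] (min_width=19, slack=0)
Line 8: ['microwave', 'pharmacy'] (min_width=18, slack=1)
Line 9: ['rain'] (min_width=4, slack=15)
Total lines: 9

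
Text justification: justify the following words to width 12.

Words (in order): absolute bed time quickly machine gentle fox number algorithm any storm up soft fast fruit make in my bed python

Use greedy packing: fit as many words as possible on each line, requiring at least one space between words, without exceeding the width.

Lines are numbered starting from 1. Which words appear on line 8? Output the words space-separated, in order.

Answer: soft fast

Derivation:
Line 1: ['absolute', 'bed'] (min_width=12, slack=0)
Line 2: ['time', 'quickly'] (min_width=12, slack=0)
Line 3: ['machine'] (min_width=7, slack=5)
Line 4: ['gentle', 'fox'] (min_width=10, slack=2)
Line 5: ['number'] (min_width=6, slack=6)
Line 6: ['algorithm'] (min_width=9, slack=3)
Line 7: ['any', 'storm', 'up'] (min_width=12, slack=0)
Line 8: ['soft', 'fast'] (min_width=9, slack=3)
Line 9: ['fruit', 'make'] (min_width=10, slack=2)
Line 10: ['in', 'my', 'bed'] (min_width=9, slack=3)
Line 11: ['python'] (min_width=6, slack=6)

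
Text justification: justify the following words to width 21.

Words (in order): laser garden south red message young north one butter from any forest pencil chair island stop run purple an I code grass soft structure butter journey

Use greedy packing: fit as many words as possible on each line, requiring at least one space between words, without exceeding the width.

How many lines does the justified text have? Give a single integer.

Answer: 8

Derivation:
Line 1: ['laser', 'garden', 'south'] (min_width=18, slack=3)
Line 2: ['red', 'message', 'young'] (min_width=17, slack=4)
Line 3: ['north', 'one', 'butter', 'from'] (min_width=21, slack=0)
Line 4: ['any', 'forest', 'pencil'] (min_width=17, slack=4)
Line 5: ['chair', 'island', 'stop', 'run'] (min_width=21, slack=0)
Line 6: ['purple', 'an', 'I', 'code'] (min_width=16, slack=5)
Line 7: ['grass', 'soft', 'structure'] (min_width=20, slack=1)
Line 8: ['butter', 'journey'] (min_width=14, slack=7)
Total lines: 8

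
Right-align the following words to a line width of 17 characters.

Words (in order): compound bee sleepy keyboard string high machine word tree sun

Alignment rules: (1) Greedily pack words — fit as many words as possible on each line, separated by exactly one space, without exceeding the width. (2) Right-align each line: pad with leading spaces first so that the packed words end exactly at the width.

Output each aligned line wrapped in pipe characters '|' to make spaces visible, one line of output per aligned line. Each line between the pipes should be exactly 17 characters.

Line 1: ['compound', 'bee'] (min_width=12, slack=5)
Line 2: ['sleepy', 'keyboard'] (min_width=15, slack=2)
Line 3: ['string', 'high'] (min_width=11, slack=6)
Line 4: ['machine', 'word', 'tree'] (min_width=17, slack=0)
Line 5: ['sun'] (min_width=3, slack=14)

Answer: |     compound bee|
|  sleepy keyboard|
|      string high|
|machine word tree|
|              sun|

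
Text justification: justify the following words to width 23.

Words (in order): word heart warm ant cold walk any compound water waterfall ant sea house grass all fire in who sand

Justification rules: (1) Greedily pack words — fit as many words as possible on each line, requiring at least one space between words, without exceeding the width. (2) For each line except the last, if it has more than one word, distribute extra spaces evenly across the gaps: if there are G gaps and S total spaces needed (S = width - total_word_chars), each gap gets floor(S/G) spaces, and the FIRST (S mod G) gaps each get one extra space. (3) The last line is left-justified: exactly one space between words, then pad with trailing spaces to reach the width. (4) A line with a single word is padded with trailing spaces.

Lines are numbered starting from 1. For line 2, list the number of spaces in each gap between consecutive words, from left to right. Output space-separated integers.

Line 1: ['word', 'heart', 'warm', 'ant'] (min_width=19, slack=4)
Line 2: ['cold', 'walk', 'any', 'compound'] (min_width=22, slack=1)
Line 3: ['water', 'waterfall', 'ant', 'sea'] (min_width=23, slack=0)
Line 4: ['house', 'grass', 'all', 'fire', 'in'] (min_width=23, slack=0)
Line 5: ['who', 'sand'] (min_width=8, slack=15)

Answer: 2 1 1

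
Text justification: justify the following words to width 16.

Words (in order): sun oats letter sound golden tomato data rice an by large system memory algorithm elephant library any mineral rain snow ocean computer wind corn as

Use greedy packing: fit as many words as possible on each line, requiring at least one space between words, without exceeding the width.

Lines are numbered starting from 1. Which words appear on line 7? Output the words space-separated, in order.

Answer: elephant library

Derivation:
Line 1: ['sun', 'oats', 'letter'] (min_width=15, slack=1)
Line 2: ['sound', 'golden'] (min_width=12, slack=4)
Line 3: ['tomato', 'data', 'rice'] (min_width=16, slack=0)
Line 4: ['an', 'by', 'large'] (min_width=11, slack=5)
Line 5: ['system', 'memory'] (min_width=13, slack=3)
Line 6: ['algorithm'] (min_width=9, slack=7)
Line 7: ['elephant', 'library'] (min_width=16, slack=0)
Line 8: ['any', 'mineral', 'rain'] (min_width=16, slack=0)
Line 9: ['snow', 'ocean'] (min_width=10, slack=6)
Line 10: ['computer', 'wind'] (min_width=13, slack=3)
Line 11: ['corn', 'as'] (min_width=7, slack=9)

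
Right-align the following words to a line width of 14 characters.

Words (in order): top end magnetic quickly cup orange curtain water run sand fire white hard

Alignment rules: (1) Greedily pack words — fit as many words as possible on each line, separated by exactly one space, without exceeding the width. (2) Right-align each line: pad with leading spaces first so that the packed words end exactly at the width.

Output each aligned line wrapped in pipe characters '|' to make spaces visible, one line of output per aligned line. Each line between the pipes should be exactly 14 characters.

Line 1: ['top', 'end'] (min_width=7, slack=7)
Line 2: ['magnetic'] (min_width=8, slack=6)
Line 3: ['quickly', 'cup'] (min_width=11, slack=3)
Line 4: ['orange', 'curtain'] (min_width=14, slack=0)
Line 5: ['water', 'run', 'sand'] (min_width=14, slack=0)
Line 6: ['fire', 'white'] (min_width=10, slack=4)
Line 7: ['hard'] (min_width=4, slack=10)

Answer: |       top end|
|      magnetic|
|   quickly cup|
|orange curtain|
|water run sand|
|    fire white|
|          hard|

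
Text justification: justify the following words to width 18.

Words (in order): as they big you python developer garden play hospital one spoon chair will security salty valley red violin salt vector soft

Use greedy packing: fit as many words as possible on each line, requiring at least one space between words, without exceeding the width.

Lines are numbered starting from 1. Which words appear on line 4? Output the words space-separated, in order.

Answer: hospital one spoon

Derivation:
Line 1: ['as', 'they', 'big', 'you'] (min_width=15, slack=3)
Line 2: ['python', 'developer'] (min_width=16, slack=2)
Line 3: ['garden', 'play'] (min_width=11, slack=7)
Line 4: ['hospital', 'one', 'spoon'] (min_width=18, slack=0)
Line 5: ['chair', 'will'] (min_width=10, slack=8)
Line 6: ['security', 'salty'] (min_width=14, slack=4)
Line 7: ['valley', 'red', 'violin'] (min_width=17, slack=1)
Line 8: ['salt', 'vector', 'soft'] (min_width=16, slack=2)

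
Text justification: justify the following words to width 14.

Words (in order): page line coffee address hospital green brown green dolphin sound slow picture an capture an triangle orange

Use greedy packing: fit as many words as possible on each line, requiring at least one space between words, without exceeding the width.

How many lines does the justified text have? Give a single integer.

Answer: 9

Derivation:
Line 1: ['page', 'line'] (min_width=9, slack=5)
Line 2: ['coffee', 'address'] (min_width=14, slack=0)
Line 3: ['hospital', 'green'] (min_width=14, slack=0)
Line 4: ['brown', 'green'] (min_width=11, slack=3)
Line 5: ['dolphin', 'sound'] (min_width=13, slack=1)
Line 6: ['slow', 'picture'] (min_width=12, slack=2)
Line 7: ['an', 'capture', 'an'] (min_width=13, slack=1)
Line 8: ['triangle'] (min_width=8, slack=6)
Line 9: ['orange'] (min_width=6, slack=8)
Total lines: 9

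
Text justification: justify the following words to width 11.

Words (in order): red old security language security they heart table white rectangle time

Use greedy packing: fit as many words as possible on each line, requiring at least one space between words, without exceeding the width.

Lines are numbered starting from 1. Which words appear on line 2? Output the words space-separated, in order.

Line 1: ['red', 'old'] (min_width=7, slack=4)
Line 2: ['security'] (min_width=8, slack=3)
Line 3: ['language'] (min_width=8, slack=3)
Line 4: ['security'] (min_width=8, slack=3)
Line 5: ['they', 'heart'] (min_width=10, slack=1)
Line 6: ['table', 'white'] (min_width=11, slack=0)
Line 7: ['rectangle'] (min_width=9, slack=2)
Line 8: ['time'] (min_width=4, slack=7)

Answer: security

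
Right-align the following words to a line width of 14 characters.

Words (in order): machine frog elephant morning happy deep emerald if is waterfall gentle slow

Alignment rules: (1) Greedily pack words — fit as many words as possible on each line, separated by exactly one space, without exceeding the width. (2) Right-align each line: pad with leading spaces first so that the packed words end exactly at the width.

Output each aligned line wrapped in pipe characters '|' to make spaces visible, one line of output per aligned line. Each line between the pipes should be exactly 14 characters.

Answer: |  machine frog|
|      elephant|
| morning happy|
|  deep emerald|
|         if is|
|     waterfall|
|   gentle slow|

Derivation:
Line 1: ['machine', 'frog'] (min_width=12, slack=2)
Line 2: ['elephant'] (min_width=8, slack=6)
Line 3: ['morning', 'happy'] (min_width=13, slack=1)
Line 4: ['deep', 'emerald'] (min_width=12, slack=2)
Line 5: ['if', 'is'] (min_width=5, slack=9)
Line 6: ['waterfall'] (min_width=9, slack=5)
Line 7: ['gentle', 'slow'] (min_width=11, slack=3)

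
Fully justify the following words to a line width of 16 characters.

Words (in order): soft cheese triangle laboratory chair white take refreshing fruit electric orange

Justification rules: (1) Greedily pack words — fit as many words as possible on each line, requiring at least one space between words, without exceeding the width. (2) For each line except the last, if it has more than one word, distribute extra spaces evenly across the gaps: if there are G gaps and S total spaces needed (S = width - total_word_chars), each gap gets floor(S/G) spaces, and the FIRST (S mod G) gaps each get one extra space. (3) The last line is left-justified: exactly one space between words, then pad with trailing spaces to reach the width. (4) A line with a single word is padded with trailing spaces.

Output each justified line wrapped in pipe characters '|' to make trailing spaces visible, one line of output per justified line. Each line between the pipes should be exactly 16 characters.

Line 1: ['soft', 'cheese'] (min_width=11, slack=5)
Line 2: ['triangle'] (min_width=8, slack=8)
Line 3: ['laboratory', 'chair'] (min_width=16, slack=0)
Line 4: ['white', 'take'] (min_width=10, slack=6)
Line 5: ['refreshing', 'fruit'] (min_width=16, slack=0)
Line 6: ['electric', 'orange'] (min_width=15, slack=1)

Answer: |soft      cheese|
|triangle        |
|laboratory chair|
|white       take|
|refreshing fruit|
|electric orange |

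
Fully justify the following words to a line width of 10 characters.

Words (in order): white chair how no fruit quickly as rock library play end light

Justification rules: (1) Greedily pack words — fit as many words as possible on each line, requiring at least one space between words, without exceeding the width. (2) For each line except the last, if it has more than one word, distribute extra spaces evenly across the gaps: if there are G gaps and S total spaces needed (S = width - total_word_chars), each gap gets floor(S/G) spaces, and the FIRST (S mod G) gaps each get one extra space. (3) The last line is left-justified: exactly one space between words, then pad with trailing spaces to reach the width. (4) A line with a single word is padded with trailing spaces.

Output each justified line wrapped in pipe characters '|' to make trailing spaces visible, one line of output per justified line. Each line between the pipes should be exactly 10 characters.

Line 1: ['white'] (min_width=5, slack=5)
Line 2: ['chair', 'how'] (min_width=9, slack=1)
Line 3: ['no', 'fruit'] (min_width=8, slack=2)
Line 4: ['quickly', 'as'] (min_width=10, slack=0)
Line 5: ['rock'] (min_width=4, slack=6)
Line 6: ['library'] (min_width=7, slack=3)
Line 7: ['play', 'end'] (min_width=8, slack=2)
Line 8: ['light'] (min_width=5, slack=5)

Answer: |white     |
|chair  how|
|no   fruit|
|quickly as|
|rock      |
|library   |
|play   end|
|light     |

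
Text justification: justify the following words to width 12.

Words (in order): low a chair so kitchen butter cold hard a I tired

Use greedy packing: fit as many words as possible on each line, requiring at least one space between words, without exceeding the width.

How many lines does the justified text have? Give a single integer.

Answer: 5

Derivation:
Line 1: ['low', 'a', 'chair'] (min_width=11, slack=1)
Line 2: ['so', 'kitchen'] (min_width=10, slack=2)
Line 3: ['butter', 'cold'] (min_width=11, slack=1)
Line 4: ['hard', 'a', 'I'] (min_width=8, slack=4)
Line 5: ['tired'] (min_width=5, slack=7)
Total lines: 5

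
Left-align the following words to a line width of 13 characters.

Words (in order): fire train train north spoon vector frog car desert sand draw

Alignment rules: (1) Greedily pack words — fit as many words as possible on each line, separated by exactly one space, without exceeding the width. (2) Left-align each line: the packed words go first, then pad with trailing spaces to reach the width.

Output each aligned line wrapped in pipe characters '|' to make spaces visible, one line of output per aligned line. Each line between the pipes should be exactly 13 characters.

Line 1: ['fire', 'train'] (min_width=10, slack=3)
Line 2: ['train', 'north'] (min_width=11, slack=2)
Line 3: ['spoon', 'vector'] (min_width=12, slack=1)
Line 4: ['frog', 'car'] (min_width=8, slack=5)
Line 5: ['desert', 'sand'] (min_width=11, slack=2)
Line 6: ['draw'] (min_width=4, slack=9)

Answer: |fire train   |
|train north  |
|spoon vector |
|frog car     |
|desert sand  |
|draw         |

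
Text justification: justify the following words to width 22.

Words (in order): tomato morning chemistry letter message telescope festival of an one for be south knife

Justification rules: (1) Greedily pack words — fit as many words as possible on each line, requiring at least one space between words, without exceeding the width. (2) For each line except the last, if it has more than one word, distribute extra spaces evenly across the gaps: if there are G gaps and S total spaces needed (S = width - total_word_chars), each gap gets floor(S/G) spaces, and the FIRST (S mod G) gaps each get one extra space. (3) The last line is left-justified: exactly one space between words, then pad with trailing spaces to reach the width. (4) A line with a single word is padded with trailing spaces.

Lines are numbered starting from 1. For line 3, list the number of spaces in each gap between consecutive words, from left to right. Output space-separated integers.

Answer: 6

Derivation:
Line 1: ['tomato', 'morning'] (min_width=14, slack=8)
Line 2: ['chemistry', 'letter'] (min_width=16, slack=6)
Line 3: ['message', 'telescope'] (min_width=17, slack=5)
Line 4: ['festival', 'of', 'an', 'one', 'for'] (min_width=22, slack=0)
Line 5: ['be', 'south', 'knife'] (min_width=14, slack=8)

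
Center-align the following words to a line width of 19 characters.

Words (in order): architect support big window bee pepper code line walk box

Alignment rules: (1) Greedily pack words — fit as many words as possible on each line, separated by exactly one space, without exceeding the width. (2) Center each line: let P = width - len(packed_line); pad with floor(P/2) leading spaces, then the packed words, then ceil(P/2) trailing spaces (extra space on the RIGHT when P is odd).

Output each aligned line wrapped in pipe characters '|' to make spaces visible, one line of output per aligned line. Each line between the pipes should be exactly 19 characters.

Line 1: ['architect', 'support'] (min_width=17, slack=2)
Line 2: ['big', 'window', 'bee'] (min_width=14, slack=5)
Line 3: ['pepper', 'code', 'line'] (min_width=16, slack=3)
Line 4: ['walk', 'box'] (min_width=8, slack=11)

Answer: | architect support |
|  big window bee   |
| pepper code line  |
|     walk box      |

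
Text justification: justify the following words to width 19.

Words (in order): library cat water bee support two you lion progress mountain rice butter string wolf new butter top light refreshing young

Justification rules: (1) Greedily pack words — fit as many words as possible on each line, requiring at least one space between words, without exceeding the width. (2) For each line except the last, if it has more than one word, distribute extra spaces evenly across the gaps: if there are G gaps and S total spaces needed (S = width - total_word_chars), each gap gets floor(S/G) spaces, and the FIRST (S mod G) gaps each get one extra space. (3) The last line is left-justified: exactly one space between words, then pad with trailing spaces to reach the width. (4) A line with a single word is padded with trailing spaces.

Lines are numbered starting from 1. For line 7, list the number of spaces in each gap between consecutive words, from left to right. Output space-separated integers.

Line 1: ['library', 'cat', 'water'] (min_width=17, slack=2)
Line 2: ['bee', 'support', 'two', 'you'] (min_width=19, slack=0)
Line 3: ['lion', 'progress'] (min_width=13, slack=6)
Line 4: ['mountain', 'rice'] (min_width=13, slack=6)
Line 5: ['butter', 'string', 'wolf'] (min_width=18, slack=1)
Line 6: ['new', 'butter', 'top'] (min_width=14, slack=5)
Line 7: ['light', 'refreshing'] (min_width=16, slack=3)
Line 8: ['young'] (min_width=5, slack=14)

Answer: 4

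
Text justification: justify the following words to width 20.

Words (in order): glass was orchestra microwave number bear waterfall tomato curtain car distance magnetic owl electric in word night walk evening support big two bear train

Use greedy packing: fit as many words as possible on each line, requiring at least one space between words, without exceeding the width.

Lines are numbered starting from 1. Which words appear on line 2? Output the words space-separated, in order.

Line 1: ['glass', 'was', 'orchestra'] (min_width=19, slack=1)
Line 2: ['microwave', 'number'] (min_width=16, slack=4)
Line 3: ['bear', 'waterfall'] (min_width=14, slack=6)
Line 4: ['tomato', 'curtain', 'car'] (min_width=18, slack=2)
Line 5: ['distance', 'magnetic'] (min_width=17, slack=3)
Line 6: ['owl', 'electric', 'in', 'word'] (min_width=20, slack=0)
Line 7: ['night', 'walk', 'evening'] (min_width=18, slack=2)
Line 8: ['support', 'big', 'two', 'bear'] (min_width=20, slack=0)
Line 9: ['train'] (min_width=5, slack=15)

Answer: microwave number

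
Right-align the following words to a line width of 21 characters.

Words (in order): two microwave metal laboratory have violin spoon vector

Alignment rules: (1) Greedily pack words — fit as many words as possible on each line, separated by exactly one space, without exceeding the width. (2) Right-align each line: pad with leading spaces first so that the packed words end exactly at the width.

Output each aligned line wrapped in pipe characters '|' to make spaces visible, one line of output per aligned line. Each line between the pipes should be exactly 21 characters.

Answer: |  two microwave metal|
|      laboratory have|
|  violin spoon vector|

Derivation:
Line 1: ['two', 'microwave', 'metal'] (min_width=19, slack=2)
Line 2: ['laboratory', 'have'] (min_width=15, slack=6)
Line 3: ['violin', 'spoon', 'vector'] (min_width=19, slack=2)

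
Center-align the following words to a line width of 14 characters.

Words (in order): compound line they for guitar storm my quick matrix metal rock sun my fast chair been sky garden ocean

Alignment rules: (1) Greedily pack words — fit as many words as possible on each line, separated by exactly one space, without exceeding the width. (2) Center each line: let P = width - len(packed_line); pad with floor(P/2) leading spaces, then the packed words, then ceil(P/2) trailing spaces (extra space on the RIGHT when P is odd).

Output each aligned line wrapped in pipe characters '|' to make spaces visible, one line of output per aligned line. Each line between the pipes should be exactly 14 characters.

Line 1: ['compound', 'line'] (min_width=13, slack=1)
Line 2: ['they', 'for'] (min_width=8, slack=6)
Line 3: ['guitar', 'storm'] (min_width=12, slack=2)
Line 4: ['my', 'quick'] (min_width=8, slack=6)
Line 5: ['matrix', 'metal'] (min_width=12, slack=2)
Line 6: ['rock', 'sun', 'my'] (min_width=11, slack=3)
Line 7: ['fast', 'chair'] (min_width=10, slack=4)
Line 8: ['been', 'sky'] (min_width=8, slack=6)
Line 9: ['garden', 'ocean'] (min_width=12, slack=2)

Answer: |compound line |
|   they for   |
| guitar storm |
|   my quick   |
| matrix metal |
| rock sun my  |
|  fast chair  |
|   been sky   |
| garden ocean |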